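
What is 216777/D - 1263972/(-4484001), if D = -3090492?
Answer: 326029674383/1539752135388 ≈ 0.21174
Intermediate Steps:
216777/D - 1263972/(-4484001) = 216777/(-3090492) - 1263972/(-4484001) = 216777*(-1/3090492) - 1263972*(-1/4484001) = -72259/1030164 + 421324/1494667 = 326029674383/1539752135388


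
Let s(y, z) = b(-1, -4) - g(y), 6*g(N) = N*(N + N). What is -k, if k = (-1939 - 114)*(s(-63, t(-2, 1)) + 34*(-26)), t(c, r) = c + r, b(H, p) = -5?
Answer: -4541236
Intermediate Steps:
g(N) = N**2/3 (g(N) = (N*(N + N))/6 = (N*(2*N))/6 = (2*N**2)/6 = N**2/3)
s(y, z) = -5 - y**2/3
k = 4541236 (k = (-1939 - 114)*((-5 - 1/3*(-63)**2) + 34*(-26)) = -2053*((-5 - 1/3*3969) - 884) = -2053*((-5 - 1323) - 884) = -2053*(-1328 - 884) = -2053*(-2212) = 4541236)
-k = -1*4541236 = -4541236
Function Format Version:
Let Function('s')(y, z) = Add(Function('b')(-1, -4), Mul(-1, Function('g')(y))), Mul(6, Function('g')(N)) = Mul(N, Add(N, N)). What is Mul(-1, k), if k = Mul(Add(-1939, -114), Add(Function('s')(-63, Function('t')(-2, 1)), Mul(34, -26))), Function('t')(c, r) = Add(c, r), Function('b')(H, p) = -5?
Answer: -4541236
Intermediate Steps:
Function('g')(N) = Mul(Rational(1, 3), Pow(N, 2)) (Function('g')(N) = Mul(Rational(1, 6), Mul(N, Add(N, N))) = Mul(Rational(1, 6), Mul(N, Mul(2, N))) = Mul(Rational(1, 6), Mul(2, Pow(N, 2))) = Mul(Rational(1, 3), Pow(N, 2)))
Function('s')(y, z) = Add(-5, Mul(Rational(-1, 3), Pow(y, 2))) (Function('s')(y, z) = Add(-5, Mul(-1, Mul(Rational(1, 3), Pow(y, 2)))) = Add(-5, Mul(Rational(-1, 3), Pow(y, 2))))
k = 4541236 (k = Mul(Add(-1939, -114), Add(Add(-5, Mul(Rational(-1, 3), Pow(-63, 2))), Mul(34, -26))) = Mul(-2053, Add(Add(-5, Mul(Rational(-1, 3), 3969)), -884)) = Mul(-2053, Add(Add(-5, -1323), -884)) = Mul(-2053, Add(-1328, -884)) = Mul(-2053, -2212) = 4541236)
Mul(-1, k) = Mul(-1, 4541236) = -4541236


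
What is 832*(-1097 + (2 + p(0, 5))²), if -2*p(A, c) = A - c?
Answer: -895856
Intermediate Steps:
p(A, c) = c/2 - A/2 (p(A, c) = -(A - c)/2 = c/2 - A/2)
832*(-1097 + (2 + p(0, 5))²) = 832*(-1097 + (2 + ((½)*5 - ½*0))²) = 832*(-1097 + (2 + (5/2 + 0))²) = 832*(-1097 + (2 + 5/2)²) = 832*(-1097 + (9/2)²) = 832*(-1097 + 81/4) = 832*(-4307/4) = -895856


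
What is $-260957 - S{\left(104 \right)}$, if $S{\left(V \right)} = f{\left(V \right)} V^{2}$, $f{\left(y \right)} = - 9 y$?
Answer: $9862819$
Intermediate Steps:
$S{\left(V \right)} = - 9 V^{3}$ ($S{\left(V \right)} = - 9 V V^{2} = - 9 V^{3}$)
$-260957 - S{\left(104 \right)} = -260957 - - 9 \cdot 104^{3} = -260957 - \left(-9\right) 1124864 = -260957 - -10123776 = -260957 + 10123776 = 9862819$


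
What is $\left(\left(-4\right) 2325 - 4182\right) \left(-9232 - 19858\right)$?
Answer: $392191380$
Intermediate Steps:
$\left(\left(-4\right) 2325 - 4182\right) \left(-9232 - 19858\right) = \left(-9300 - 4182\right) \left(-29090\right) = \left(-13482\right) \left(-29090\right) = 392191380$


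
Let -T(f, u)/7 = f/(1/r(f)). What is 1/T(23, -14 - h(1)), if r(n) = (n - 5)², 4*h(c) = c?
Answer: -1/52164 ≈ -1.9170e-5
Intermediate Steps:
h(c) = c/4
r(n) = (-5 + n)²
T(f, u) = -7*f*(-5 + f)² (T(f, u) = -7*f/(1/((-5 + f)²)) = -7*f/((-5 + f)⁻²) = -7*f*(-5 + f)²)
1/T(23, -14 - h(1)) = 1/(-7*23*(-5 + 23)²) = 1/(-7*23*18²) = 1/(-7*23*324) = 1/(-52164) = -1/52164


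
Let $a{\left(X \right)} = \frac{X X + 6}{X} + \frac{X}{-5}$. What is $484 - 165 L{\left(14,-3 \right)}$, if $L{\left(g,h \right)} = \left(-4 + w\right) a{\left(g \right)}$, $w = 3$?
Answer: $\frac{16819}{7} \approx 2402.7$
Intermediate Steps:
$a{\left(X \right)} = - \frac{X}{5} + \frac{6 + X^{2}}{X}$ ($a{\left(X \right)} = \frac{X^{2} + 6}{X} + X \left(- \frac{1}{5}\right) = \frac{6 + X^{2}}{X} - \frac{X}{5} = - \frac{X}{5} + \frac{6 + X^{2}}{X}$)
$L{\left(g,h \right)} = - \frac{6}{g} - \frac{4 g}{5}$ ($L{\left(g,h \right)} = \left(-4 + 3\right) \left(\frac{6}{g} + \frac{4 g}{5}\right) = - (\frac{6}{g} + \frac{4 g}{5}) = - \frac{6}{g} - \frac{4 g}{5}$)
$484 - 165 L{\left(14,-3 \right)} = 484 - 165 \left(- \frac{6}{14} - \frac{56}{5}\right) = 484 - 165 \left(\left(-6\right) \frac{1}{14} - \frac{56}{5}\right) = 484 - 165 \left(- \frac{3}{7} - \frac{56}{5}\right) = 484 - - \frac{13431}{7} = 484 + \frac{13431}{7} = \frac{16819}{7}$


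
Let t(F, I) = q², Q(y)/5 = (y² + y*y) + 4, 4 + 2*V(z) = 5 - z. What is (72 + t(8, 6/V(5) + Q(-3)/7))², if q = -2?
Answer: 5776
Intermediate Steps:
V(z) = ½ - z/2 (V(z) = -2 + (5 - z)/2 = -2 + (5/2 - z/2) = ½ - z/2)
Q(y) = 20 + 10*y² (Q(y) = 5*((y² + y*y) + 4) = 5*((y² + y²) + 4) = 5*(2*y² + 4) = 5*(4 + 2*y²) = 20 + 10*y²)
t(F, I) = 4 (t(F, I) = (-2)² = 4)
(72 + t(8, 6/V(5) + Q(-3)/7))² = (72 + 4)² = 76² = 5776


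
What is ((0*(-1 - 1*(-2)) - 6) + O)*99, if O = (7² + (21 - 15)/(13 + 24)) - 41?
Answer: 7920/37 ≈ 214.05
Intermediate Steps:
O = 302/37 (O = (49 + 6/37) - 41 = 1819/37 - 41 = 302/37 ≈ 8.1622)
((0*(-1 - 1*(-2)) - 6) + O)*99 = ((0*(-1 - 1*(-2)) - 6) + 302/37)*99 = ((0*(-1 + 2) - 6) + 302/37)*99 = ((0*1 - 6) + 302/37)*99 = ((0 - 6) + 302/37)*99 = (-6 + 302/37)*99 = (80/37)*99 = 7920/37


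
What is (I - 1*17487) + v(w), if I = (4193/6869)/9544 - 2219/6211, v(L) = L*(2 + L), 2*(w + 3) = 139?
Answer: -5265683750962759/407179098296 ≈ -12932.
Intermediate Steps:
w = 133/2 (w = -3 + (½)*139 = -3 + 139/2 = 133/2 ≈ 66.500)
I = -145446573461/407179098296 (I = (4193*(1/6869))*(1/9544) - 2219*1/6211 = (4193/6869)*(1/9544) - 2219/6211 = 4193/65557736 - 2219/6211 = -145446573461/407179098296 ≈ -0.35721)
(I - 1*17487) + v(w) = (-145446573461/407179098296 - 1*17487) + 133*(2 + 133/2)/2 = (-145446573461/407179098296 - 17487) + (133/2)*(137/2) = -7120486338475613/407179098296 + 18221/4 = -5265683750962759/407179098296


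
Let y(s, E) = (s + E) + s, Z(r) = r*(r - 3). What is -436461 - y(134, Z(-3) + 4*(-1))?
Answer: -436743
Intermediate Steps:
Z(r) = r*(-3 + r)
y(s, E) = E + 2*s (y(s, E) = (E + s) + s = E + 2*s)
-436461 - y(134, Z(-3) + 4*(-1)) = -436461 - ((-3*(-3 - 3) + 4*(-1)) + 2*134) = -436461 - ((-3*(-6) - 4) + 268) = -436461 - ((18 - 4) + 268) = -436461 - (14 + 268) = -436461 - 1*282 = -436461 - 282 = -436743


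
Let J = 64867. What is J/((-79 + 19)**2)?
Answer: 64867/3600 ≈ 18.019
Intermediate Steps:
J/((-79 + 19)**2) = 64867/((-79 + 19)**2) = 64867/((-60)**2) = 64867/3600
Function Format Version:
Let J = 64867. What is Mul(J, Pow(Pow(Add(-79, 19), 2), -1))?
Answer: Rational(64867, 3600) ≈ 18.019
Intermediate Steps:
Mul(J, Pow(Pow(Add(-79, 19), 2), -1)) = Mul(64867, Pow(Pow(Add(-79, 19), 2), -1)) = Mul(64867, Pow(Pow(-60, 2), -1)) = Mul(64867, Pow(3600, -1)) = Mul(64867, Rational(1, 3600)) = Rational(64867, 3600)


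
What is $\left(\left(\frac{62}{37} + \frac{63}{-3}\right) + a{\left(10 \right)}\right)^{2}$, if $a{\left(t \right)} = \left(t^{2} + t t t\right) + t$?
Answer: $\frac{1628526025}{1369} \approx 1.1896 \cdot 10^{6}$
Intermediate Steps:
$a{\left(t \right)} = t + t^{2} + t^{3}$ ($a{\left(t \right)} = \left(t^{2} + t^{2} t\right) + t = \left(t^{2} + t^{3}\right) + t = t + t^{2} + t^{3}$)
$\left(\left(\frac{62}{37} + \frac{63}{-3}\right) + a{\left(10 \right)}\right)^{2} = \left(\left(\frac{62}{37} + \frac{63}{-3}\right) + 10 \left(1 + 10 + 10^{2}\right)\right)^{2} = \left(\left(62 \cdot \frac{1}{37} + 63 \left(- \frac{1}{3}\right)\right) + 10 \left(1 + 10 + 100\right)\right)^{2} = \left(\left(\frac{62}{37} - 21\right) + 10 \cdot 111\right)^{2} = \left(- \frac{715}{37} + 1110\right)^{2} = \left(\frac{40355}{37}\right)^{2} = \frac{1628526025}{1369}$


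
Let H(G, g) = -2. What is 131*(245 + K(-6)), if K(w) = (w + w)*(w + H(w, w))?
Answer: 44671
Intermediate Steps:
K(w) = 2*w*(-2 + w) (K(w) = (w + w)*(w - 2) = (2*w)*(-2 + w) = 2*w*(-2 + w))
131*(245 + K(-6)) = 131*(245 + 2*(-6)*(-2 - 6)) = 131*(245 + 2*(-6)*(-8)) = 131*(245 + 96) = 131*341 = 44671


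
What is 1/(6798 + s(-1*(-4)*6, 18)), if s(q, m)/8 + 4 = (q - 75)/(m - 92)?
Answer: 37/250546 ≈ 0.00014768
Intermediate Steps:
s(q, m) = -32 + 8*(-75 + q)/(-92 + m) (s(q, m) = -32 + 8*((q - 75)/(m - 92)) = -32 + 8*((-75 + q)/(-92 + m)) = -32 + 8*(-75 + q)/(-92 + m))
1/(6798 + s(-1*(-4)*6, 18)) = 1/(6798 + 8*(293 - 1*(-4)*6 - 4*18)/(-92 + 18)) = 1/(6798 + 8*(293 + 4*6 - 72)/(-74)) = 1/(6798 + 8*(-1/74)*(293 + 24 - 72)) = 1/(6798 + 8*(-1/74)*245) = 1/(6798 - 980/37) = 1/(250546/37) = 37/250546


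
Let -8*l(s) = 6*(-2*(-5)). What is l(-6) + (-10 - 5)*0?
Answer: -15/2 ≈ -7.5000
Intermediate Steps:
l(s) = -15/2 (l(s) = -3*(-2*(-5))/4 = -3*10/4 = -⅛*60 = -15/2)
l(-6) + (-10 - 5)*0 = -15/2 + (-10 - 5)*0 = -15/2 - 15*0 = -15/2 + 0 = -15/2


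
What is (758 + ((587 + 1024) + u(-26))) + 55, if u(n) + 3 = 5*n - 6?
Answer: 2285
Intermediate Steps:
u(n) = -9 + 5*n (u(n) = -3 + (5*n - 6) = -3 + (-6 + 5*n) = -9 + 5*n)
(758 + ((587 + 1024) + u(-26))) + 55 = (758 + ((587 + 1024) + (-9 + 5*(-26)))) + 55 = (758 + (1611 + (-9 - 130))) + 55 = (758 + (1611 - 139)) + 55 = (758 + 1472) + 55 = 2230 + 55 = 2285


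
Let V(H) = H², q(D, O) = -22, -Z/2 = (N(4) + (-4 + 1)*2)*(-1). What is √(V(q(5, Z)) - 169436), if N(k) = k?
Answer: 14*I*√862 ≈ 411.04*I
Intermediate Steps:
Z = -4 (Z = -2*(4 + (-4 + 1)*2)*(-1) = -2*(4 - 3*2)*(-1) = -2*(4 - 6)*(-1) = -(-4)*(-1) = -2*2 = -4)
√(V(q(5, Z)) - 169436) = √((-22)² - 169436) = √(484 - 169436) = √(-168952) = 14*I*√862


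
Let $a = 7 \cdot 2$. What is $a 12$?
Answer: $168$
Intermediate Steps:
$a = 14$
$a 12 = 14 \cdot 12 = 168$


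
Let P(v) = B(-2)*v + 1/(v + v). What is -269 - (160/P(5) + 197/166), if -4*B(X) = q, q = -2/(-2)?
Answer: -500373/3818 ≈ -131.06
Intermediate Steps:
q = 1 (q = -2*(-½) = 1)
B(X) = -¼ (B(X) = -¼*1 = -¼)
P(v) = 1/(2*v) - v/4 (P(v) = -v/4 + 1/(v + v) = -v/4 + 1/(2*v) = 1/(2*v) - v/4)
-269 - (160/P(5) + 197/166) = -269 - (160/(((¼)*(2 - 1*5²)/5)) + 197/166) = -269 - (160/(((¼)*(⅕)*(2 - 1*25))) + 197*(1/166)) = -269 - (160/(((¼)*(⅕)*(2 - 25))) + 197/166) = -269 - (160/(((¼)*(⅕)*(-23))) + 197/166) = -269 - (160/(-23/20) + 197/166) = -269 - (160*(-20/23) + 197/166) = -269 - (-3200/23 + 197/166) = -269 - 1*(-526669/3818) = -269 + 526669/3818 = -500373/3818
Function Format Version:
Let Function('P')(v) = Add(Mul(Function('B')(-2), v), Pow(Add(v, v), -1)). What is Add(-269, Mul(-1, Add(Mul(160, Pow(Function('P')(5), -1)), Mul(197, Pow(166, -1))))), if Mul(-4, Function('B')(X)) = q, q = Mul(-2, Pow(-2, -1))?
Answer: Rational(-500373, 3818) ≈ -131.06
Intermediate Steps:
q = 1 (q = Mul(-2, Rational(-1, 2)) = 1)
Function('B')(X) = Rational(-1, 4) (Function('B')(X) = Mul(Rational(-1, 4), 1) = Rational(-1, 4))
Function('P')(v) = Add(Mul(Rational(1, 2), Pow(v, -1)), Mul(Rational(-1, 4), v)) (Function('P')(v) = Add(Mul(Rational(-1, 4), v), Pow(Add(v, v), -1)) = Add(Mul(Rational(-1, 4), v), Pow(Mul(2, v), -1)) = Add(Mul(Rational(-1, 4), v), Mul(Rational(1, 2), Pow(v, -1))) = Add(Mul(Rational(1, 2), Pow(v, -1)), Mul(Rational(-1, 4), v)))
Add(-269, Mul(-1, Add(Mul(160, Pow(Function('P')(5), -1)), Mul(197, Pow(166, -1))))) = Add(-269, Mul(-1, Add(Mul(160, Pow(Mul(Rational(1, 4), Pow(5, -1), Add(2, Mul(-1, Pow(5, 2)))), -1)), Mul(197, Pow(166, -1))))) = Add(-269, Mul(-1, Add(Mul(160, Pow(Mul(Rational(1, 4), Rational(1, 5), Add(2, Mul(-1, 25))), -1)), Mul(197, Rational(1, 166))))) = Add(-269, Mul(-1, Add(Mul(160, Pow(Mul(Rational(1, 4), Rational(1, 5), Add(2, -25)), -1)), Rational(197, 166)))) = Add(-269, Mul(-1, Add(Mul(160, Pow(Mul(Rational(1, 4), Rational(1, 5), -23), -1)), Rational(197, 166)))) = Add(-269, Mul(-1, Add(Mul(160, Pow(Rational(-23, 20), -1)), Rational(197, 166)))) = Add(-269, Mul(-1, Add(Mul(160, Rational(-20, 23)), Rational(197, 166)))) = Add(-269, Mul(-1, Add(Rational(-3200, 23), Rational(197, 166)))) = Add(-269, Mul(-1, Rational(-526669, 3818))) = Add(-269, Rational(526669, 3818)) = Rational(-500373, 3818)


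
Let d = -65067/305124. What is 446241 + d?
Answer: 45386257939/101708 ≈ 4.4624e+5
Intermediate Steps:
d = -21689/101708 (d = -65067*1/305124 = -21689/101708 ≈ -0.21325)
446241 + d = 446241 - 21689/101708 = 45386257939/101708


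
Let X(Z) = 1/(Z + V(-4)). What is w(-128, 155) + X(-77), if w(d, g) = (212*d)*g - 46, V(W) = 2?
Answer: -315459451/75 ≈ -4.2061e+6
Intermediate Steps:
w(d, g) = -46 + 212*d*g (w(d, g) = 212*d*g - 46 = -46 + 212*d*g)
X(Z) = 1/(2 + Z) (X(Z) = 1/(Z + 2) = 1/(2 + Z))
w(-128, 155) + X(-77) = (-46 + 212*(-128)*155) + 1/(2 - 77) = (-46 - 4206080) + 1/(-75) = -4206126 - 1/75 = -315459451/75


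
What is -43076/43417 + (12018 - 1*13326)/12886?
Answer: -27812126/25430521 ≈ -1.0937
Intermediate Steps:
-43076/43417 + (12018 - 1*13326)/12886 = -43076*1/43417 + (12018 - 13326)*(1/12886) = -3916/3947 - 1308*1/12886 = -3916/3947 - 654/6443 = -27812126/25430521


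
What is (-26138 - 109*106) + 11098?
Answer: -26594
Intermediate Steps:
(-26138 - 109*106) + 11098 = (-26138 - 11554) + 11098 = -37692 + 11098 = -26594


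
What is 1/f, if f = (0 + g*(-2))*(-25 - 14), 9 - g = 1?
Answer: 1/624 ≈ 0.0016026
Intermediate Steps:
g = 8 (g = 9 - 1*1 = 9 - 1 = 8)
f = 624 (f = (0 + 8*(-2))*(-25 - 14) = (0 - 16)*(-39) = -16*(-39) = 624)
1/f = 1/624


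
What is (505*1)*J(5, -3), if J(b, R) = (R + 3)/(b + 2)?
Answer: 0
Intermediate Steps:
J(b, R) = (3 + R)/(2 + b)
(505*1)*J(5, -3) = (505*1)*((3 - 3)/(2 + 5)) = 505*(0/7) = 505*((⅐)*0) = 505*0 = 0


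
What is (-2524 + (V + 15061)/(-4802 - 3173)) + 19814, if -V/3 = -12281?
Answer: 137835846/7975 ≈ 17284.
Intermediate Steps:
V = 36843 (V = -3*(-12281) = 36843)
(-2524 + (V + 15061)/(-4802 - 3173)) + 19814 = (-2524 + (36843 + 15061)/(-4802 - 3173)) + 19814 = (-2524 + 51904/(-7975)) + 19814 = (-2524 + 51904*(-1/7975)) + 19814 = (-2524 - 51904/7975) + 19814 = -20180804/7975 + 19814 = 137835846/7975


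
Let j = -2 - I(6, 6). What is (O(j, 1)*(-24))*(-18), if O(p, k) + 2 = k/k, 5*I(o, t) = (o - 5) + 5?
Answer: -432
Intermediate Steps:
I(o, t) = o/5 (I(o, t) = ((o - 5) + 5)/5 = ((-5 + o) + 5)/5 = o/5)
j = -16/5 (j = -2 - 6/5 = -16/5 ≈ -3.2000)
O(p, k) = -1 (O(p, k) = -2 + k/k = -2 + 1 = -1)
(O(j, 1)*(-24))*(-18) = -1*(-24)*(-18) = 24*(-18) = -432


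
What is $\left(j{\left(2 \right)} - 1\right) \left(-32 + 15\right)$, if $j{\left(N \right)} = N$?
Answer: $-17$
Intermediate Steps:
$\left(j{\left(2 \right)} - 1\right) \left(-32 + 15\right) = \left(2 - 1\right) \left(-32 + 15\right) = 1 \left(-17\right) = -17$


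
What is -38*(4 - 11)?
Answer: 266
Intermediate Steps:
-38*(4 - 11) = -38*(-7) = 266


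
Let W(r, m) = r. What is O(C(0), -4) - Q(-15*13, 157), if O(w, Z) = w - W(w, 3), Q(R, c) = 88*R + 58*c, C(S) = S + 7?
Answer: 8054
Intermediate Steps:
C(S) = 7 + S
Q(R, c) = 58*c + 88*R
O(w, Z) = 0 (O(w, Z) = w - w = 0)
O(C(0), -4) - Q(-15*13, 157) = 0 - (58*157 + 88*(-15*13)) = 0 - (9106 + 88*(-195)) = 0 - (9106 - 17160) = 0 - 1*(-8054) = 0 + 8054 = 8054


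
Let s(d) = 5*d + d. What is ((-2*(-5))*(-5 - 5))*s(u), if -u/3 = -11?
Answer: -19800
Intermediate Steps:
u = 33 (u = -3*(-11) = 33)
s(d) = 6*d
((-2*(-5))*(-5 - 5))*s(u) = ((-2*(-5))*(-5 - 5))*(6*33) = (10*(-10))*198 = -100*198 = -19800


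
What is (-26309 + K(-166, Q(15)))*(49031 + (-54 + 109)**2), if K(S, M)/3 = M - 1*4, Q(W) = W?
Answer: -1367823456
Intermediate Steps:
K(S, M) = -12 + 3*M (K(S, M) = 3*(M - 1*4) = 3*(M - 4) = 3*(-4 + M) = -12 + 3*M)
(-26309 + K(-166, Q(15)))*(49031 + (-54 + 109)**2) = (-26309 + (-12 + 3*15))*(49031 + (-54 + 109)**2) = (-26309 + (-12 + 45))*(49031 + 55**2) = (-26309 + 33)*(49031 + 3025) = -26276*52056 = -1367823456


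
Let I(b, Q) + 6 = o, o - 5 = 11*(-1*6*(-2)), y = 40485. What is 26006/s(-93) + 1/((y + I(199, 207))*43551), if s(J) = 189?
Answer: 567915629885/4127357304 ≈ 137.60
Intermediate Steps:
o = 137 (o = 5 + 11*(-1*6*(-2)) = 5 + 11*(-6*(-2)) = 5 + 11*12 = 5 + 132 = 137)
I(b, Q) = 131 (I(b, Q) = -6 + 137 = 131)
26006/s(-93) + 1/((y + I(199, 207))*43551) = 26006/189 + 1/((40485 + 131)*43551) = 26006*(1/189) + (1/43551)/40616 = 26006/189 + (1/40616)*(1/43551) = 26006/189 + 1/1768867416 = 567915629885/4127357304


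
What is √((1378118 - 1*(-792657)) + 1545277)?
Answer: 2*√929013 ≈ 1927.7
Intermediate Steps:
√((1378118 - 1*(-792657)) + 1545277) = √((1378118 + 792657) + 1545277) = √(2170775 + 1545277) = √3716052 = 2*√929013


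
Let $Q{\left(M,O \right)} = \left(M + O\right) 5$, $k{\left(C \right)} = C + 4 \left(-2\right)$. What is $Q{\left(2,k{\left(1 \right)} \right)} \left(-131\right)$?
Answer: $3275$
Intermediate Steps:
$k{\left(C \right)} = -8 + C$ ($k{\left(C \right)} = C - 8 = -8 + C$)
$Q{\left(M,O \right)} = 5 M + 5 O$
$Q{\left(2,k{\left(1 \right)} \right)} \left(-131\right) = \left(5 \cdot 2 + 5 \left(-8 + 1\right)\right) \left(-131\right) = \left(10 + 5 \left(-7\right)\right) \left(-131\right) = \left(10 - 35\right) \left(-131\right) = \left(-25\right) \left(-131\right) = 3275$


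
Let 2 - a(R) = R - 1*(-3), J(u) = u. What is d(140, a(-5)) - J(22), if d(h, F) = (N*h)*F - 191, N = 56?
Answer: 31147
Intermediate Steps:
a(R) = -1 - R (a(R) = 2 - (R - 1*(-3)) = 2 - (R + 3) = 2 - (3 + R) = 2 + (-3 - R) = -1 - R)
d(h, F) = -191 + 56*F*h (d(h, F) = (56*h)*F - 191 = 56*F*h - 191 = -191 + 56*F*h)
d(140, a(-5)) - J(22) = (-191 + 56*(-1 - 1*(-5))*140) - 1*22 = (-191 + 56*(-1 + 5)*140) - 22 = (-191 + 56*4*140) - 22 = (-191 + 31360) - 22 = 31169 - 22 = 31147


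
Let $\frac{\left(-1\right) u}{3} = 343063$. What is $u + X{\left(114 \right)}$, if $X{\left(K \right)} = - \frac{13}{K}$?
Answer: $- \frac{117327559}{114} \approx -1.0292 \cdot 10^{6}$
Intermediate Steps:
$u = -1029189$ ($u = \left(-3\right) 343063 = -1029189$)
$u + X{\left(114 \right)} = -1029189 - \frac{13}{114} = - \frac{117327559}{114}$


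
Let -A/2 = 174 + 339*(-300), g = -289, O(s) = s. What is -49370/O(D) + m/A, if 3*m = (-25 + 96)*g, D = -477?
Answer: 3340471573/32285268 ≈ 103.47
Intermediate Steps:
m = -20519/3 (m = ((-25 + 96)*(-289))/3 = (71*(-289))/3 = (⅓)*(-20519) = -20519/3 ≈ -6839.7)
A = 203052 (A = -2*(174 + 339*(-300)) = -2*(174 - 101700) = -2*(-101526) = 203052)
-49370/O(D) + m/A = -49370/(-477) - 20519/3/203052 = -49370*(-1/477) - 20519/3*1/203052 = 49370/477 - 20519/609156 = 3340471573/32285268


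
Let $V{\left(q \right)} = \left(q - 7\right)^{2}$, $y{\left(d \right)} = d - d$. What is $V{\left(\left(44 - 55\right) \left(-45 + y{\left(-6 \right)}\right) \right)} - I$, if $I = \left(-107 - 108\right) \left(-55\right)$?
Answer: $226319$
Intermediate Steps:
$y{\left(d \right)} = 0$
$I = 11825$ ($I = \left(-215\right) \left(-55\right) = 11825$)
$V{\left(q \right)} = \left(-7 + q\right)^{2}$
$V{\left(\left(44 - 55\right) \left(-45 + y{\left(-6 \right)}\right) \right)} - I = \left(-7 + \left(44 - 55\right) \left(-45 + 0\right)\right)^{2} - 11825 = \left(-7 - -495\right)^{2} - 11825 = \left(-7 + 495\right)^{2} - 11825 = 488^{2} - 11825 = 238144 - 11825 = 226319$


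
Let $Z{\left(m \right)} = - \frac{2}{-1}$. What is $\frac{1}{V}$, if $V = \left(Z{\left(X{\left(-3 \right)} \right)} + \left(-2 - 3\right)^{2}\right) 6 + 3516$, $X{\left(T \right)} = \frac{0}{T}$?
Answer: $\frac{1}{3678} \approx 0.00027189$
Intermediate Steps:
$X{\left(T \right)} = 0$
$Z{\left(m \right)} = 2$ ($Z{\left(m \right)} = \left(-2\right) \left(-1\right) = 2$)
$V = 3678$ ($V = \left(2 + \left(-2 - 3\right)^{2}\right) 6 + 3516 = \left(2 + \left(-5\right)^{2}\right) 6 + 3516 = \left(2 + 25\right) 6 + 3516 = 27 \cdot 6 + 3516 = 162 + 3516 = 3678$)
$\frac{1}{V} = \frac{1}{3678}$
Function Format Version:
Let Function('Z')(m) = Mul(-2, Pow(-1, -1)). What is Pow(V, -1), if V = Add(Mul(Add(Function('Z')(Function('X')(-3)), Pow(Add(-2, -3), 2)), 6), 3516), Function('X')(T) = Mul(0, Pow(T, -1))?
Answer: Rational(1, 3678) ≈ 0.00027189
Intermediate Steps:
Function('X')(T) = 0
Function('Z')(m) = 2 (Function('Z')(m) = Mul(-2, -1) = 2)
V = 3678 (V = Add(Mul(Add(2, Pow(Add(-2, -3), 2)), 6), 3516) = Add(Mul(Add(2, Pow(-5, 2)), 6), 3516) = Add(Mul(Add(2, 25), 6), 3516) = Add(Mul(27, 6), 3516) = Add(162, 3516) = 3678)
Pow(V, -1) = Pow(3678, -1) = Rational(1, 3678)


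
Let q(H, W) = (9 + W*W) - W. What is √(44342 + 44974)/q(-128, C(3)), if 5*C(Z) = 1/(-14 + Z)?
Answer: 18150*√2481/27281 ≈ 33.138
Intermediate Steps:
C(Z) = 1/(5*(-14 + Z))
q(H, W) = 9 + W² - W (q(H, W) = (9 + W²) - W = 9 + W² - W)
√(44342 + 44974)/q(-128, C(3)) = √(44342 + 44974)/(9 + (1/(5*(-14 + 3)))² - 1/(5*(-14 + 3))) = √89316/(9 + ((⅕)/(-11))² - 1/(5*(-11))) = (6*√2481)/(9 + ((⅕)*(-1/11))² - (-1)/(5*11)) = (6*√2481)/(9 + (-1/55)² - 1*(-1/55)) = (6*√2481)/(9 + 1/3025 + 1/55) = (6*√2481)/(27281/3025) = (6*√2481)*(3025/27281) = 18150*√2481/27281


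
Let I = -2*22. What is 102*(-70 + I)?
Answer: -11628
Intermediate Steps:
I = -44
102*(-70 + I) = 102*(-70 - 44) = 102*(-114) = -11628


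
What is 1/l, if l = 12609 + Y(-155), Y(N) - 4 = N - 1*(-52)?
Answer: 1/12510 ≈ 7.9936e-5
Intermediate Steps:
Y(N) = 56 + N (Y(N) = 4 + (N - 1*(-52)) = 4 + (N + 52) = 4 + (52 + N) = 56 + N)
l = 12510 (l = 12609 + (56 - 155) = 12609 - 99 = 12510)
1/l = 1/12510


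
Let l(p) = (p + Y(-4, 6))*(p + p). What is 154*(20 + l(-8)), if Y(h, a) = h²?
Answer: -16632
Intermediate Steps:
l(p) = 2*p*(16 + p) (l(p) = (p + (-4)²)*(p + p) = (p + 16)*(2*p) = (16 + p)*(2*p) = 2*p*(16 + p))
154*(20 + l(-8)) = 154*(20 + 2*(-8)*(16 - 8)) = 154*(20 + 2*(-8)*8) = 154*(20 - 128) = 154*(-108) = -16632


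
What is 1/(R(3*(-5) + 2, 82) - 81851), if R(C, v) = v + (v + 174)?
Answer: -1/81513 ≈ -1.2268e-5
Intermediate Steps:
R(C, v) = 174 + 2*v (R(C, v) = v + (174 + v) = 174 + 2*v)
1/(R(3*(-5) + 2, 82) - 81851) = 1/((174 + 2*82) - 81851) = 1/((174 + 164) - 81851) = 1/(338 - 81851) = 1/(-81513) = -1/81513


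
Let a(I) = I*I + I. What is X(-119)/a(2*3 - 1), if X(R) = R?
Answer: -119/30 ≈ -3.9667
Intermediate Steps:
a(I) = I + I² (a(I) = I² + I = I + I²)
X(-119)/a(2*3 - 1) = -119*1/((1 + (2*3 - 1))*(2*3 - 1)) = -119*1/((1 + (6 - 1))*(6 - 1)) = -119*1/(5*(1 + 5)) = -119/(5*6) = -119/30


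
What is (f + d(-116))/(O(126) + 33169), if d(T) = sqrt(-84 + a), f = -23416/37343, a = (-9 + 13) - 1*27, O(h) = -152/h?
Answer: -1475208/78030849853 + 63*I*sqrt(107)/2089571 ≈ -1.8905e-5 + 0.00031187*I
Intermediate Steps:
a = -23 (a = 4 - 27 = -23)
f = -23416/37343 (f = -23416*1/37343 = -23416/37343 ≈ -0.62705)
d(T) = I*sqrt(107) (d(T) = sqrt(-84 - 23) = sqrt(-107) = I*sqrt(107))
(f + d(-116))/(O(126) + 33169) = (-23416/37343 + I*sqrt(107))/(-152/126 + 33169) = (-23416/37343 + I*sqrt(107))/(-152*1/126 + 33169) = (-23416/37343 + I*sqrt(107))/(-76/63 + 33169) = (-23416/37343 + I*sqrt(107))/(2089571/63) = (-23416/37343 + I*sqrt(107))*(63/2089571) = -1475208/78030849853 + 63*I*sqrt(107)/2089571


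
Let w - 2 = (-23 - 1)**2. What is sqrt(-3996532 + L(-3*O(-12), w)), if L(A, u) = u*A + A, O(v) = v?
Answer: 2*I*sqrt(993922) ≈ 1993.9*I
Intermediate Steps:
w = 578 (w = 2 + (-23 - 1)**2 = 2 + (-24)**2 = 2 + 576 = 578)
L(A, u) = A + A*u (L(A, u) = A*u + A = A + A*u)
sqrt(-3996532 + L(-3*O(-12), w)) = sqrt(-3996532 + (-3*(-12))*(1 + 578)) = sqrt(-3996532 + 36*579) = sqrt(-3996532 + 20844) = sqrt(-3975688) = 2*I*sqrt(993922)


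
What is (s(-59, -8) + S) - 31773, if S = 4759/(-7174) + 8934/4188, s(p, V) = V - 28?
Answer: -39818670091/1251863 ≈ -31808.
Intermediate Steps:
s(p, V) = -28 + V
S = 1840076/1251863 (S = 4759*(-1/7174) + 8934*(1/4188) = -4759/7174 + 1489/698 = 1840076/1251863 ≈ 1.4699)
(s(-59, -8) + S) - 31773 = ((-28 - 8) + 1840076/1251863) - 31773 = (-36 + 1840076/1251863) - 31773 = -43226992/1251863 - 31773 = -39818670091/1251863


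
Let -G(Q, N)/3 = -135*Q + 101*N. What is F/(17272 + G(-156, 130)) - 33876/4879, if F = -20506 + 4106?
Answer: -1404769724/208084471 ≈ -6.7510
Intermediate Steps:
F = -16400
G(Q, N) = -303*N + 405*Q (G(Q, N) = -3*(-135*Q + 101*N) = -303*N + 405*Q)
F/(17272 + G(-156, 130)) - 33876/4879 = -16400/(17272 + (-303*130 + 405*(-156))) - 33876/4879 = -16400/(17272 + (-39390 - 63180)) - 33876*1/4879 = -16400/(17272 - 102570) - 33876/4879 = -16400/(-85298) - 33876/4879 = -16400*(-1/85298) - 33876/4879 = 8200/42649 - 33876/4879 = -1404769724/208084471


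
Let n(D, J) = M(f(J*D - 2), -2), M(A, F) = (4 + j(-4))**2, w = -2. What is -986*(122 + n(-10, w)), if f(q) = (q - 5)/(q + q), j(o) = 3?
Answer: -168606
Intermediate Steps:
f(q) = (-5 + q)/(2*q) (f(q) = (-5 + q)/((2*q)) = (-5 + q)*(1/(2*q)) = (-5 + q)/(2*q))
M(A, F) = 49 (M(A, F) = (4 + 3)**2 = 7**2 = 49)
n(D, J) = 49
-986*(122 + n(-10, w)) = -986*(122 + 49) = -986*171 = -168606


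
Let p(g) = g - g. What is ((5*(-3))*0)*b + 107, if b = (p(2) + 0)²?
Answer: 107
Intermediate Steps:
p(g) = 0
b = 0 (b = (0 + 0)² = 0² = 0)
((5*(-3))*0)*b + 107 = ((5*(-3))*0)*0 + 107 = -15*0*0 + 107 = 0*0 + 107 = 0 + 107 = 107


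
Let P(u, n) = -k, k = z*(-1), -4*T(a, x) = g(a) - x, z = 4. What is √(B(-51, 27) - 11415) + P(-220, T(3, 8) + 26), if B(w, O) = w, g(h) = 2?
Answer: 4 + 21*I*√26 ≈ 4.0 + 107.08*I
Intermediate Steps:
T(a, x) = -½ + x/4 (T(a, x) = -(2 - x)/4 = -½ + x/4)
k = -4 (k = 4*(-1) = -4)
P(u, n) = 4 (P(u, n) = -1*(-4) = 4)
√(B(-51, 27) - 11415) + P(-220, T(3, 8) + 26) = √(-51 - 11415) + 4 = √(-11466) + 4 = 21*I*√26 + 4 = 4 + 21*I*√26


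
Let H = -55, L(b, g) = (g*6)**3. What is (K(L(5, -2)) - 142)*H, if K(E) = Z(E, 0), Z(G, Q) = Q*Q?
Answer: 7810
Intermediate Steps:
Z(G, Q) = Q**2
L(b, g) = 216*g**3 (L(b, g) = (6*g)**3 = 216*g**3)
K(E) = 0 (K(E) = 0**2 = 0)
(K(L(5, -2)) - 142)*H = (0 - 142)*(-55) = -142*(-55) = 7810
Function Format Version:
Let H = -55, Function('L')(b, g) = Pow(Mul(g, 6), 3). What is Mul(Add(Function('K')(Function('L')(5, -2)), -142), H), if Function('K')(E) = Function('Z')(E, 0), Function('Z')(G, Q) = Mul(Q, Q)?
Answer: 7810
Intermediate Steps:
Function('Z')(G, Q) = Pow(Q, 2)
Function('L')(b, g) = Mul(216, Pow(g, 3)) (Function('L')(b, g) = Pow(Mul(6, g), 3) = Mul(216, Pow(g, 3)))
Function('K')(E) = 0 (Function('K')(E) = Pow(0, 2) = 0)
Mul(Add(Function('K')(Function('L')(5, -2)), -142), H) = Mul(Add(0, -142), -55) = Mul(-142, -55) = 7810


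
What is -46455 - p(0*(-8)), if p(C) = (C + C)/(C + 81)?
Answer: -46455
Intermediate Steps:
p(C) = 2*C/(81 + C) (p(C) = (2*C)/(81 + C) = 2*C/(81 + C))
-46455 - p(0*(-8)) = -46455 - 2*0*(-8)/(81 + 0*(-8)) = -46455 - 2*0/(81 + 0) = -46455 - 2*0/81 = -46455 - 1*0 = -46455 + 0 = -46455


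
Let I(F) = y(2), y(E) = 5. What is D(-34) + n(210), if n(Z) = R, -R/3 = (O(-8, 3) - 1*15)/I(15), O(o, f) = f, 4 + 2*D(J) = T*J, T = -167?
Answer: 14221/5 ≈ 2844.2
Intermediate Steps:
I(F) = 5
D(J) = -2 - 167*J/2 (D(J) = -2 + (-167*J)/2 = -2 - 167*J/2)
R = 36/5 (R = -3*(3 - 1*15)/5 = -3*(3 - 15)/5 = -(-36)/5 = -3*(-12/5) = 36/5 ≈ 7.2000)
n(Z) = 36/5
D(-34) + n(210) = (-2 - 167/2*(-34)) + 36/5 = (-2 + 2839) + 36/5 = 2837 + 36/5 = 14221/5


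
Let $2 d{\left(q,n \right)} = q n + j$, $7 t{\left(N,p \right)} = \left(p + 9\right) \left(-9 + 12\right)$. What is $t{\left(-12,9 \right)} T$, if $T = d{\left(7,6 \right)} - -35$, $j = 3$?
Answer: $\frac{3105}{7} \approx 443.57$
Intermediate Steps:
$t{\left(N,p \right)} = \frac{27}{7} + \frac{3 p}{7}$ ($t{\left(N,p \right)} = \frac{\left(p + 9\right) \left(-9 + 12\right)}{7} = \frac{\left(9 + p\right) 3}{7} = \frac{27 + 3 p}{7} = \frac{27}{7} + \frac{3 p}{7}$)
$d{\left(q,n \right)} = \frac{3}{2} + \frac{n q}{2}$ ($d{\left(q,n \right)} = \frac{q n + 3}{2} = \frac{n q + 3}{2} = \frac{3 + n q}{2} = \frac{3}{2} + \frac{n q}{2}$)
$T = \frac{115}{2}$ ($T = \left(\frac{3}{2} + \frac{1}{2} \cdot 6 \cdot 7\right) - -35 = \left(\frac{3}{2} + 21\right) + 35 = \frac{45}{2} + 35 = \frac{115}{2} \approx 57.5$)
$t{\left(-12,9 \right)} T = \left(\frac{27}{7} + \frac{3}{7} \cdot 9\right) \frac{115}{2} = \left(\frac{27}{7} + \frac{27}{7}\right) \frac{115}{2} = \frac{54}{7} \cdot \frac{115}{2} = \frac{3105}{7}$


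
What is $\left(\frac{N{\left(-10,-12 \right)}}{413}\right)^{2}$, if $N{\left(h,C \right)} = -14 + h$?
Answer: $\frac{576}{170569} \approx 0.0033769$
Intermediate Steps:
$\left(\frac{N{\left(-10,-12 \right)}}{413}\right)^{2} = \left(\frac{-14 - 10}{413}\right)^{2} = \left(\left(-24\right) \frac{1}{413}\right)^{2} = \left(- \frac{24}{413}\right)^{2} = \frac{576}{170569}$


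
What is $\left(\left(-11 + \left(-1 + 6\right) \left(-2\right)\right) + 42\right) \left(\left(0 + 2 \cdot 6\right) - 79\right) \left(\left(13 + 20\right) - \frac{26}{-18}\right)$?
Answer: $- \frac{145390}{3} \approx -48463.0$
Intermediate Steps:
$\left(\left(-11 + \left(-1 + 6\right) \left(-2\right)\right) + 42\right) \left(\left(0 + 2 \cdot 6\right) - 79\right) \left(\left(13 + 20\right) - \frac{26}{-18}\right) = \left(\left(-11 + 5 \left(-2\right)\right) + 42\right) \left(\left(0 + 12\right) - 79\right) \left(33 - - \frac{13}{9}\right) = \left(\left(-11 - 10\right) + 42\right) \left(12 - 79\right) \left(33 + \frac{13}{9}\right) = \left(-21 + 42\right) \left(\left(-67\right) \frac{310}{9}\right) = 21 \left(- \frac{20770}{9}\right) = - \frac{145390}{3}$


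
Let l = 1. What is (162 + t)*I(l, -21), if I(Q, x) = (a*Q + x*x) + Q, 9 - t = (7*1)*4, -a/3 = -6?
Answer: 65780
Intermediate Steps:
a = 18 (a = -3*(-6) = 18)
t = -19 (t = 9 - 7*1*4 = 9 - 7*4 = 9 - 1*28 = 9 - 28 = -19)
I(Q, x) = x**2 + 19*Q (I(Q, x) = (18*Q + x*x) + Q = (18*Q + x**2) + Q = (x**2 + 18*Q) + Q = x**2 + 19*Q)
(162 + t)*I(l, -21) = (162 - 19)*((-21)**2 + 19*1) = 143*(441 + 19) = 143*460 = 65780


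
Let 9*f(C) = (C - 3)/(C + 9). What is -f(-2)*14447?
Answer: 72235/63 ≈ 1146.6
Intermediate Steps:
f(C) = (-3 + C)/(9*(9 + C)) (f(C) = ((C - 3)/(C + 9))/9 = ((-3 + C)/(9 + C))/9 = (-3 + C)/(9*(9 + C)))
-f(-2)*14447 = -(-3 - 2)/(9*(9 - 2))*14447 = -(⅑)*(-5)/7*14447 = -(⅑)*(⅐)*(-5)*14447 = -(-5)*14447/63 = -1*(-72235/63) = 72235/63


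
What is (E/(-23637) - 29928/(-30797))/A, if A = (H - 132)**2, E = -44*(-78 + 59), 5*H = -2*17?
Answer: 4260386525/87651573693801 ≈ 4.8606e-5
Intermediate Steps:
H = -34/5 (H = (-2*17)/5 = (1/5)*(-34) = -34/5 ≈ -6.8000)
E = 836 (E = -44*(-19) = 836)
A = 481636/25 (A = (-34/5 - 132)**2 = (-694/5)**2 = 481636/25 ≈ 19265.)
(E/(-23637) - 29928/(-30797))/A = (836/(-23637) - 29928/(-30797))/(481636/25) = (836*(-1/23637) - 29928*(-1/30797))*(25/481636) = (-836/23637 + 29928/30797)*(25/481636) = (681661844/727948689)*(25/481636) = 4260386525/87651573693801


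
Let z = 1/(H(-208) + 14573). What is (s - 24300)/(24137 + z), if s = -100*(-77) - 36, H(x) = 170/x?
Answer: -25211974452/36579792563 ≈ -0.68923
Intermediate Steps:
z = 104/1515507 (z = 1/(170/(-208) + 14573) = 1/(170*(-1/208) + 14573) = 1/(-85/104 + 14573) = 1/(1515507/104) = 104/1515507 ≈ 6.8624e-5)
s = 7664 (s = 7700 - 36 = 7664)
(s - 24300)/(24137 + z) = (7664 - 24300)/(24137 + 104/1515507) = -16636/36579792563/1515507 = -16636*1515507/36579792563 = -25211974452/36579792563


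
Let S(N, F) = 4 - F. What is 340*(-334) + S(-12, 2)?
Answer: -113558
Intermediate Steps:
340*(-334) + S(-12, 2) = 340*(-334) + (4 - 1*2) = -113560 + (4 - 2) = -113560 + 2 = -113558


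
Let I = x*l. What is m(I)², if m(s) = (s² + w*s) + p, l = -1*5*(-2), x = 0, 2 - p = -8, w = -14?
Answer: 100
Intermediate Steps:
p = 10 (p = 2 - 1*(-8) = 2 + 8 = 10)
l = 10 (l = -5*(-2) = 10)
I = 0 (I = 0*10 = 0)
m(s) = 10 + s² - 14*s (m(s) = (s² - 14*s) + 10 = 10 + s² - 14*s)
m(I)² = (10 + 0² - 14*0)² = (10 + 0 + 0)² = 10² = 100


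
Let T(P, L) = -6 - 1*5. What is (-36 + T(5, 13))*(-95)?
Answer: 4465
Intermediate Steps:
T(P, L) = -11 (T(P, L) = -6 - 5 = -11)
(-36 + T(5, 13))*(-95) = (-36 - 11)*(-95) = -47*(-95) = 4465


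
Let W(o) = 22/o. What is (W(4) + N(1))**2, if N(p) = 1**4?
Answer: 169/4 ≈ 42.250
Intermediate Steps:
N(p) = 1
(W(4) + N(1))**2 = (22/4 + 1)**2 = (22*(1/4) + 1)**2 = (11/2 + 1)**2 = (13/2)**2 = 169/4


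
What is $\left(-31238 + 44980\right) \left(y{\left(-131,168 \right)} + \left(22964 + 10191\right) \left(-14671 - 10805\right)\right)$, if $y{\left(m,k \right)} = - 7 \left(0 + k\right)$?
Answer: $-11607289631352$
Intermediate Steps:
$y{\left(m,k \right)} = - 7 k$
$\left(-31238 + 44980\right) \left(y{\left(-131,168 \right)} + \left(22964 + 10191\right) \left(-14671 - 10805\right)\right) = \left(-31238 + 44980\right) \left(\left(-7\right) 168 + \left(22964 + 10191\right) \left(-14671 - 10805\right)\right) = 13742 \left(-1176 + 33155 \left(-25476\right)\right) = 13742 \left(-1176 - 844656780\right) = 13742 \left(-844657956\right) = -11607289631352$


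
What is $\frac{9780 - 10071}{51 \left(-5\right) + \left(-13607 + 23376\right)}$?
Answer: $- \frac{291}{9514} \approx -0.030587$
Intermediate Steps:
$\frac{9780 - 10071}{51 \left(-5\right) + \left(-13607 + 23376\right)} = - \frac{291}{-255 + 9769} = - \frac{291}{9514}$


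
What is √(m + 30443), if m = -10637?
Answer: √19806 ≈ 140.73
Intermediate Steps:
√(m + 30443) = √(-10637 + 30443) = √19806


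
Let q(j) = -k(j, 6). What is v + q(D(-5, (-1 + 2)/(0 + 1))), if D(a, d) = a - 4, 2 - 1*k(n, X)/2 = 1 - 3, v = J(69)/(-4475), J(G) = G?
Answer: -35869/4475 ≈ -8.0154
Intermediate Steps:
v = -69/4475 (v = 69/(-4475) = 69*(-1/4475) = -69/4475 ≈ -0.015419)
k(n, X) = 8 (k(n, X) = 4 - 2*(1 - 3) = 4 - 2*(-2) = 4 + 4 = 8)
D(a, d) = -4 + a
q(j) = -8 (q(j) = -1*8 = -8)
v + q(D(-5, (-1 + 2)/(0 + 1))) = -69/4475 - 8 = -35869/4475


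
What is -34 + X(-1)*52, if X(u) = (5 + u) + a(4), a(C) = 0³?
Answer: 174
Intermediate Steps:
a(C) = 0
X(u) = 5 + u (X(u) = (5 + u) + 0 = 5 + u)
-34 + X(-1)*52 = -34 + (5 - 1)*52 = -34 + 4*52 = -34 + 208 = 174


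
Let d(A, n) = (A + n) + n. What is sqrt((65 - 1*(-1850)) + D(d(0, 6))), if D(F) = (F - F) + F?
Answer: sqrt(1927) ≈ 43.898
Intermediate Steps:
d(A, n) = A + 2*n
D(F) = F (D(F) = 0 + F = F)
sqrt((65 - 1*(-1850)) + D(d(0, 6))) = sqrt((65 - 1*(-1850)) + (0 + 2*6)) = sqrt((65 + 1850) + (0 + 12)) = sqrt(1915 + 12) = sqrt(1927)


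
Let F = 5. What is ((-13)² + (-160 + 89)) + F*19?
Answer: 193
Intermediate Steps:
((-13)² + (-160 + 89)) + F*19 = ((-13)² + (-160 + 89)) + 5*19 = (169 - 71) + 95 = 98 + 95 = 193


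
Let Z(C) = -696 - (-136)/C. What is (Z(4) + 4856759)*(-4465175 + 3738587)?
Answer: -3528381807036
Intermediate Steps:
Z(C) = -696 + 136/C
(Z(4) + 4856759)*(-4465175 + 3738587) = ((-696 + 136/4) + 4856759)*(-4465175 + 3738587) = ((-696 + 136*(¼)) + 4856759)*(-726588) = ((-696 + 34) + 4856759)*(-726588) = (-662 + 4856759)*(-726588) = 4856097*(-726588) = -3528381807036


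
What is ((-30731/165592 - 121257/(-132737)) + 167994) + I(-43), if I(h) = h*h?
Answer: 3733196612635669/21980185304 ≈ 1.6984e+5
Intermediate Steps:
I(h) = h²
((-30731/165592 - 121257/(-132737)) + 167994) + I(-43) = ((-30731/165592 - 121257/(-132737)) + 167994) + (-43)² = ((-30731*1/165592 - 121257*(-1/132737)) + 167994) + 1849 = ((-30731/165592 + 121257/132737) + 167994) + 1849 = (16000048397/21980185304 + 167994) + 1849 = 3692555250008573/21980185304 + 1849 = 3733196612635669/21980185304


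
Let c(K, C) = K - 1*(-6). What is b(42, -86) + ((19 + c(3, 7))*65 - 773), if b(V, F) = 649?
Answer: 1696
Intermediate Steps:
c(K, C) = 6 + K (c(K, C) = K + 6 = 6 + K)
b(42, -86) + ((19 + c(3, 7))*65 - 773) = 649 + ((19 + (6 + 3))*65 - 773) = 649 + ((19 + 9)*65 - 773) = 649 + (28*65 - 773) = 649 + (1820 - 773) = 649 + 1047 = 1696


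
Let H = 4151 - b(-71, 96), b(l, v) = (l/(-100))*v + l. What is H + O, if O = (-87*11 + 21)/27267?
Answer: 943848494/227225 ≈ 4153.8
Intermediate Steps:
b(l, v) = l - l*v/100 (b(l, v) = (-l/100)*v + l = -l*v/100 + l = l - l*v/100)
H = 103846/25 (H = 4151 - (-71)*(100 - 1*96)/100 = 4151 - (-71)*(100 - 96)/100 = 4151 - (-71)*4/100 = 4151 - 1*(-71/25) = 4151 + 71/25 = 103846/25 ≈ 4153.8)
O = -312/9089 (O = (-957 + 21)*(1/27267) = -936*1/27267 = -312/9089 ≈ -0.034327)
H + O = 103846/25 - 312/9089 = 943848494/227225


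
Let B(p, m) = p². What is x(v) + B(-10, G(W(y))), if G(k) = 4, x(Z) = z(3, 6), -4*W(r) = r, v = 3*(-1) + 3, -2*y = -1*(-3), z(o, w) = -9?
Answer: 91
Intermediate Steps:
y = -3/2 (y = -(-1)*(-3)/2 = -½*3 = -3/2 ≈ -1.5000)
v = 0 (v = -3 + 3 = 0)
W(r) = -r/4
x(Z) = -9
x(v) + B(-10, G(W(y))) = -9 + (-10)² = -9 + 100 = 91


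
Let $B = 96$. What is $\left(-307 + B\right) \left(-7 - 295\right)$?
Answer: $63722$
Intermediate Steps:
$\left(-307 + B\right) \left(-7 - 295\right) = \left(-307 + 96\right) \left(-7 - 295\right) = \left(-211\right) \left(-302\right) = 63722$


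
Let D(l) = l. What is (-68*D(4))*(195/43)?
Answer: -53040/43 ≈ -1233.5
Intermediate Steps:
(-68*D(4))*(195/43) = (-68*4)*(195/43) = -53040/43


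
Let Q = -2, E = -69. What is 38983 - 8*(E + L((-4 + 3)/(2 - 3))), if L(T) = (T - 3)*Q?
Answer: 39503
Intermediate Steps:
L(T) = 6 - 2*T (L(T) = (T - 3)*(-2) = (-3 + T)*(-2) = 6 - 2*T)
38983 - 8*(E + L((-4 + 3)/(2 - 3))) = 38983 - 8*(-69 + (6 - 2*(-4 + 3)/(2 - 3))) = 38983 - 8*(-69 + (6 - (-2)/(-1))) = 38983 - 8*(-69 + (6 - (-2)*(-1))) = 38983 - 8*(-69 + (6 - 2*1)) = 38983 - 8*(-69 + (6 - 2)) = 38983 - 8*(-69 + 4) = 38983 - 8*(-65) = 38983 + 520 = 39503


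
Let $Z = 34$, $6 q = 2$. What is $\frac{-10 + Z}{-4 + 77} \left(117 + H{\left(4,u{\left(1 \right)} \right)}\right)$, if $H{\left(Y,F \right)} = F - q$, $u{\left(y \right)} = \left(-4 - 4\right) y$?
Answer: $\frac{2608}{73} \approx 35.726$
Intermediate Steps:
$q = \frac{1}{3}$ ($q = \frac{1}{6} \cdot 2 = \frac{1}{3} \approx 0.33333$)
$u{\left(y \right)} = - 8 y$
$H{\left(Y,F \right)} = - \frac{1}{3} + F$ ($H{\left(Y,F \right)} = F - \frac{1}{3} = - \frac{1}{3} + F$)
$\frac{-10 + Z}{-4 + 77} \left(117 + H{\left(4,u{\left(1 \right)} \right)}\right) = \frac{-10 + 34}{-4 + 77} \left(117 - \frac{25}{3}\right) = \frac{24}{73} \left(117 - \frac{25}{3}\right) = 24 \cdot \frac{1}{73} \left(117 - \frac{25}{3}\right) = \frac{24}{73} \cdot \frac{326}{3} = \frac{2608}{73}$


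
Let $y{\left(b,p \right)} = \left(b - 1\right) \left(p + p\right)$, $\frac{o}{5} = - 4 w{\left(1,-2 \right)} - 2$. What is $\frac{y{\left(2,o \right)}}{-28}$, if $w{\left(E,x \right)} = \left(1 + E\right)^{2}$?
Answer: $\frac{45}{7} \approx 6.4286$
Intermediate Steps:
$o = -90$ ($o = 5 \left(- 4 \left(1 + 1\right)^{2} - 2\right) = 5 \left(- 4 \cdot 2^{2} - 2\right) = 5 \left(\left(-4\right) 4 - 2\right) = 5 \left(-16 - 2\right) = 5 \left(-18\right) = -90$)
$y{\left(b,p \right)} = 2 p \left(-1 + b\right)$ ($y{\left(b,p \right)} = \left(-1 + b\right) 2 p = 2 p \left(-1 + b\right)$)
$\frac{y{\left(2,o \right)}}{-28} = \frac{2 \left(-90\right) \left(-1 + 2\right)}{-28} = 2 \left(-90\right) 1 \left(- \frac{1}{28}\right) = \left(-180\right) \left(- \frac{1}{28}\right) = \frac{45}{7}$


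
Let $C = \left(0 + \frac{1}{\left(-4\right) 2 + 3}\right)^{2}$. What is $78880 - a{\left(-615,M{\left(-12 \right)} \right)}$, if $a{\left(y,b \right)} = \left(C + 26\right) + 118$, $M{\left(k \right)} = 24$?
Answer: $\frac{1968399}{25} \approx 78736.0$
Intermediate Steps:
$C = \frac{1}{25}$ ($C = \left(0 + \frac{1}{-8 + 3}\right)^{2} = \left(0 + \frac{1}{-5}\right)^{2} = \left(0 - \frac{1}{5}\right)^{2} = \left(- \frac{1}{5}\right)^{2} = \frac{1}{25} \approx 0.04$)
$a{\left(y,b \right)} = \frac{3601}{25}$ ($a{\left(y,b \right)} = \left(\frac{1}{25} + 26\right) + 118 = \frac{651}{25} + 118 = \frac{3601}{25}$)
$78880 - a{\left(-615,M{\left(-12 \right)} \right)} = 78880 - \frac{3601}{25} = \frac{1968399}{25}$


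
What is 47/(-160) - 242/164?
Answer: -11607/6560 ≈ -1.7694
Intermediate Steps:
47/(-160) - 242/164 = 47*(-1/160) - 242*1/164 = -47/160 - 121/82 = -11607/6560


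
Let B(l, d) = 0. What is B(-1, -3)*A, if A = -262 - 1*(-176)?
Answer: 0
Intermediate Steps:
A = -86 (A = -262 + 176 = -86)
B(-1, -3)*A = 0*(-86) = 0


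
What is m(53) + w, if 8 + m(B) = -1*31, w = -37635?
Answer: -37674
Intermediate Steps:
m(B) = -39 (m(B) = -8 - 1*31 = -8 - 31 = -39)
m(53) + w = -39 - 37635 = -37674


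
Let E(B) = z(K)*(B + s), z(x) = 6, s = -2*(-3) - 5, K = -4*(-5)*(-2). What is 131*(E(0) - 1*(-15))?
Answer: 2751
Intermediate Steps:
K = -40 (K = 20*(-2) = -40)
s = 1 (s = 6 - 5 = 1)
E(B) = 6 + 6*B (E(B) = 6*(B + 1) = 6*(1 + B) = 6 + 6*B)
131*(E(0) - 1*(-15)) = 131*((6 + 6*0) - 1*(-15)) = 131*((6 + 0) + 15) = 131*(6 + 15) = 131*21 = 2751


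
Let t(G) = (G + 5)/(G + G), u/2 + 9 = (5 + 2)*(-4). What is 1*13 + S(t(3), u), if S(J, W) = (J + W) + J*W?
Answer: -475/3 ≈ -158.33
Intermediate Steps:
u = -74 (u = -18 + 2*((5 + 2)*(-4)) = -18 + 2*(7*(-4)) = -18 + 2*(-28) = -18 - 56 = -74)
t(G) = (5 + G)/(2*G) (t(G) = (5 + G)/((2*G)) = (5 + G)*(1/(2*G)) = (5 + G)/(2*G))
S(J, W) = J + W + J*W
1*13 + S(t(3), u) = 1*13 + ((½)*(5 + 3)/3 - 74 + ((½)*(5 + 3)/3)*(-74)) = 13 + ((½)*(⅓)*8 - 74 + ((½)*(⅓)*8)*(-74)) = 13 + (4/3 - 74 + (4/3)*(-74)) = 13 + (4/3 - 74 - 296/3) = 13 - 514/3 = -475/3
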